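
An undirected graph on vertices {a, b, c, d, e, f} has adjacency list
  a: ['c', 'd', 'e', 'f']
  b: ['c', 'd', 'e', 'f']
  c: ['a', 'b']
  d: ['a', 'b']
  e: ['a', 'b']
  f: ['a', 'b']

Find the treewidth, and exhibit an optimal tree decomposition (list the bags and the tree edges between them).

Treewidth 2.
One optimal decomposition is:
Bags: B1 = {a, b, e}  B2 = {a, b, c}  B3 = {a, b, f}  B4 = {a, b, d}
Tree: B1–B2, B2–B3, B3–B4

The largest bag has 3 vertices, giving width 2; this decomposition certifies tw(G) ≤ 2. For the lower bound, G contains the cycle e–b–c–a–e, so G is not a forest; only forests have treewidth ≤ 1, hence tw(G) ≥ 2. Hence tw(G) = 2 exactly.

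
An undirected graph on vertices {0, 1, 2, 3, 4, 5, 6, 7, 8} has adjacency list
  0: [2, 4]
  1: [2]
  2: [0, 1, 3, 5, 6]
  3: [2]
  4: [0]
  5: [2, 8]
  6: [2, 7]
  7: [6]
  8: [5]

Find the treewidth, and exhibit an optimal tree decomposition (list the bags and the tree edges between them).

Each bag holds 2 vertices, so the decomposition has width 1, which upper-bounds the treewidth. Any graph with an edge has treewidth ≥ 1, and G has the edge 0–2. The upper and lower bounds meet at 1, so that is the treewidth.

Treewidth 1.
Bags: B1 = {0, 2}  B2 = {2, 6}  B3 = {2, 3}  B4 = {2, 5}  B5 = {1, 2}  B6 = {0, 4}  B7 = {5, 8}  B8 = {6, 7}
Tree: B1–B2, B1–B3, B2–B4, B3–B5, B1–B6, B4–B7, B2–B8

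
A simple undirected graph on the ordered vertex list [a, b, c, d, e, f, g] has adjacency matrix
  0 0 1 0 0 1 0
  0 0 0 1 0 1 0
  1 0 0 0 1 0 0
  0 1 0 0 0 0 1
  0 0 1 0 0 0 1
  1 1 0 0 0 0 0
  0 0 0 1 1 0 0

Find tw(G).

A width-2 tree decomposition is:
Bags: B1 = {a, b, f}  B2 = {a, b, d}  B3 = {a, d, g}  B4 = {a, e, g}  B5 = {a, c, e}
Tree: B1–B2, B2–B3, B3–B4, B4–B5
Each bag holds 3 vertices, so the decomposition has width 2, which upper-bounds the treewidth. Since a–f–b–d–g–e–c–a is a cycle in G, G is not acyclic. Forests are exactly the graphs of treewidth ≤ 1, so tw(G) ≥ 2. Combining the bounds, tw(G) = 2.

2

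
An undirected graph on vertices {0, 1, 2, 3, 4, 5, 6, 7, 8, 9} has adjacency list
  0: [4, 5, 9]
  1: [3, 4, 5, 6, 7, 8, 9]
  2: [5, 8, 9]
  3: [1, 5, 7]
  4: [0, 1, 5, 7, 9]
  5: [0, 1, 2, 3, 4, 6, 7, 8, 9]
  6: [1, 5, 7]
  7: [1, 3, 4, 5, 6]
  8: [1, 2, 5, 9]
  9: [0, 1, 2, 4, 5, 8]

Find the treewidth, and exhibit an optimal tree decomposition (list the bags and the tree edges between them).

Treewidth 3.
Bags: B1 = {1, 4, 5, 9}  B2 = {1, 4, 5, 7}  B3 = {0, 4, 5, 9}  B4 = {1, 5, 8, 9}  B5 = {1, 3, 5, 7}  B6 = {1, 5, 6, 7}  B7 = {2, 5, 8, 9}
Tree: B1–B2, B1–B3, B1–B4, B2–B5, B5–B6, B4–B7

The largest bag has 4 vertices, giving width 3; this decomposition certifies tw(G) ≤ 3. For the lower bound, the 4 vertices {0, 4, 5, 9} are pairwise adjacent, and any tree decomposition puts a clique entirely inside one bag — forcing width ≥ 3. Therefore the treewidth is 3.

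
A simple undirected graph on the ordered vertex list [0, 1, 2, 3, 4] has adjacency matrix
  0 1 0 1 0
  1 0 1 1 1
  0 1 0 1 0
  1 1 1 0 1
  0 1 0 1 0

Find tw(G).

2

A width-2 tree decomposition is:
Bags: B1 = {0, 1, 3}  B2 = {1, 2, 3}  B3 = {1, 3, 4}
Tree: B1–B2, B1–B3
Every bag has size at most 3, so the width is 3 − 1 = 2 and tw(G) ≤ 2. For the lower bound, the 3 vertices {0, 1, 3} are pairwise adjacent, and any tree decomposition puts a clique entirely inside one bag — forcing width ≥ 2. Therefore the treewidth is 2.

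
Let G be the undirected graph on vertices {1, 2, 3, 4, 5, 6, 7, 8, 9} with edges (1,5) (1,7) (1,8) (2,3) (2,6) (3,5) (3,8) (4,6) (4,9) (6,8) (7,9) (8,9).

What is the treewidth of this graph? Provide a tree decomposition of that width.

Each bag holds 4 vertices, so the decomposition has width 3, which upper-bounds the treewidth. For the lower bound: the 4 vertex sets {1,5,7}, {3}, {8}, {2,4,6,9} are disjoint, each induces a connected subgraph, and every pair is joined by at least one edge of G. Contracting each set to a single vertex therefore yields K_{4} as a minor, and since treewidth is minor-monotone, tw(G) ≥ tw(K_{4}) = 3. The upper and lower bounds meet at 3, so that is the treewidth.

Treewidth 3.
Bags: B1 = {1, 3, 5, 7}  B2 = {1, 3, 7, 8}  B3 = {3, 7, 8, 9}  B4 = {2, 3, 8, 9}  B5 = {2, 6, 8, 9}  B6 = {2, 4, 6, 9}
Tree: B1–B2, B2–B3, B3–B4, B4–B5, B5–B6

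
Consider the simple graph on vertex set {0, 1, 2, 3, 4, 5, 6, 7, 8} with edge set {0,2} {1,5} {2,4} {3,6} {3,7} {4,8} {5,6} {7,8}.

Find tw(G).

1

A width-1 tree decomposition is:
Bags: B1 = {0, 2}  B2 = {2, 4}  B3 = {4, 8}  B4 = {7, 8}  B5 = {3, 7}  B6 = {3, 6}  B7 = {5, 6}  B8 = {1, 5}
Tree: B1–B2, B2–B3, B3–B4, B4–B5, B5–B6, B6–B7, B7–B8
The largest bag has 2 vertices, giving width 1; this decomposition certifies tw(G) ≤ 1. Any graph with an edge has treewidth ≥ 1, and G has the edge 0–2. Combining the bounds, tw(G) = 1.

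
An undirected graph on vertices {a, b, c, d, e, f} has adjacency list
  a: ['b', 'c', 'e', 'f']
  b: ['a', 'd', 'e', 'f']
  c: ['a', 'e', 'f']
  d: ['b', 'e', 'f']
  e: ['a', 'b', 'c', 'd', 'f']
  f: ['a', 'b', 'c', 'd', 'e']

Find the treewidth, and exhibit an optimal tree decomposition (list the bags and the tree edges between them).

The largest bag has 4 vertices, giving width 3; this decomposition certifies tw(G) ≤ 3. For the lower bound, the 4 vertices {b, d, e, f} are pairwise adjacent, and any tree decomposition puts a clique entirely inside one bag — forcing width ≥ 3. Therefore the treewidth is 3.

Treewidth 3.
Bags: B1 = {a, b, e, f}  B2 = {b, d, e, f}  B3 = {a, c, e, f}
Tree: B1–B2, B1–B3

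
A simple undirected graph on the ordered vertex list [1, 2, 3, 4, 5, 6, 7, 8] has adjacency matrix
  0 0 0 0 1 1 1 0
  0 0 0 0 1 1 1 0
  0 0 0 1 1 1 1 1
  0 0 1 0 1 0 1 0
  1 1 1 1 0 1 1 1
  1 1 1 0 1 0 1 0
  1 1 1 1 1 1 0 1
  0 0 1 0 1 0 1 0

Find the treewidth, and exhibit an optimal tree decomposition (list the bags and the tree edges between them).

Treewidth 3.
Bags: B1 = {3, 5, 6, 7}  B2 = {1, 5, 6, 7}  B3 = {2, 5, 6, 7}  B4 = {3, 4, 5, 7}  B5 = {3, 5, 7, 8}
Tree: B1–B2, B1–B3, B1–B4, B1–B5

The largest bag has 4 vertices, giving width 3; this decomposition certifies tw(G) ≤ 3. For the lower bound, the 4 vertices {1, 5, 6, 7} are pairwise adjacent, and any tree decomposition puts a clique entirely inside one bag — forcing width ≥ 3. Therefore the treewidth is 3.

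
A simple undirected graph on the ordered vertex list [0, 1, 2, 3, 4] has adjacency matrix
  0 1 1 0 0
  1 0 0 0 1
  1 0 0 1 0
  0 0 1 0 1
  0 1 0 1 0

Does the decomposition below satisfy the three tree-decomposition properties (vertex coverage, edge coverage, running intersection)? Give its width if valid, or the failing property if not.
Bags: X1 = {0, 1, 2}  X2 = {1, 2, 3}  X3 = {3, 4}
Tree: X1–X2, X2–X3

A tree decomposition must satisfy three properties: every vertex lies in some bag; for every edge, both endpoints lie together in some bag; and for every vertex, the bags containing it form a connected subtree. Here edge (1,4) lies in no bag, so the decomposition is invalid.

No — edge (1,4) lies in no bag.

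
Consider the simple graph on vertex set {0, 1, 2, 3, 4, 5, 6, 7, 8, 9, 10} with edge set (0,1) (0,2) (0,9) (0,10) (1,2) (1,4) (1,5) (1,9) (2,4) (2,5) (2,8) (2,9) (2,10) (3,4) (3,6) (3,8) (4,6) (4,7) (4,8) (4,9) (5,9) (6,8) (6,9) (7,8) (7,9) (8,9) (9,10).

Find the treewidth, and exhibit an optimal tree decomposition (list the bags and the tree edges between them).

Each bag holds 4 vertices, so the decomposition has width 3, which upper-bounds the treewidth. For the lower bound, the 4 vertices {2, 4, 8, 9} are pairwise adjacent, and any tree decomposition puts a clique entirely inside one bag — forcing width ≥ 3. Combining the bounds, tw(G) = 3.

Treewidth 3.
One such decomposition:
Bags: B1 = {1, 2, 4, 9}  B2 = {2, 4, 8, 9}  B3 = {0, 1, 2, 9}  B4 = {4, 6, 8, 9}  B5 = {3, 4, 6, 8}  B6 = {1, 2, 5, 9}  B7 = {0, 2, 9, 10}  B8 = {4, 7, 8, 9}
Tree: B1–B2, B1–B3, B2–B4, B4–B5, B3–B6, B3–B7, B2–B8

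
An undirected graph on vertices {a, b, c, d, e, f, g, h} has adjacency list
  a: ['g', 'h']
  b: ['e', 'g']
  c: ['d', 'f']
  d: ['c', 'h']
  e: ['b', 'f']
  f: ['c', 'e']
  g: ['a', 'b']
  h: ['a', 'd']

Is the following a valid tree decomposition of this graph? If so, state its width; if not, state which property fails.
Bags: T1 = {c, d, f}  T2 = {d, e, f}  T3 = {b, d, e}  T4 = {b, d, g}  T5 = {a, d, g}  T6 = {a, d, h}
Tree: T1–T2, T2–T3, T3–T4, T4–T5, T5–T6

Yes; width 2.

Checking the three conditions: (i) the bags cover all of {a, b, c, d, e, f, g, h}; (ii) for each edge, some bag contains both endpoints; (iii) the bags containing any fixed vertex form a subtree. All hold, so the decomposition is valid with width 3 − 1 = 2.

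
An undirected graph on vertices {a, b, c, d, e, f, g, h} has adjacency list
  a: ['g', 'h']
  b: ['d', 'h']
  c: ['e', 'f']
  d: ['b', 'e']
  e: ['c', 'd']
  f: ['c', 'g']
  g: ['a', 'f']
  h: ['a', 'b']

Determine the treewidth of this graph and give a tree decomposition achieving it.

Treewidth 2.
One optimal decomposition is:
Bags: B1 = {b, d, e}  B2 = {b, e, h}  B3 = {a, e, h}  B4 = {a, e, g}  B5 = {e, f, g}  B6 = {c, e, f}
Tree: B1–B2, B2–B3, B3–B4, B4–B5, B5–B6

Each bag holds 3 vertices, so the decomposition has width 2, which upper-bounds the treewidth. Since e–d–b–h–a–g–f–c–e is a cycle in G, G is not acyclic. Forests are exactly the graphs of treewidth ≤ 1, so tw(G) ≥ 2. Hence tw(G) = 2 exactly.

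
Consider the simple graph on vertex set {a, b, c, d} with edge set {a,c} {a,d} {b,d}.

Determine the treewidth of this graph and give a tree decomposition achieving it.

The largest bag has 2 vertices, giving width 1; this decomposition certifies tw(G) ≤ 1. G has an edge, so its treewidth is at least 1. Combining the bounds, tw(G) = 1.

Treewidth 1.
One such decomposition:
Bags: B1 = {b, d}  B2 = {a, d}  B3 = {a, c}
Tree: B1–B2, B2–B3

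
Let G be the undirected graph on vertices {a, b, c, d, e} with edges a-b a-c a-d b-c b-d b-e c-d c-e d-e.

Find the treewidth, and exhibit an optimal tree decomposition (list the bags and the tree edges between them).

Each bag holds 4 vertices, so the decomposition has width 3, which upper-bounds the treewidth. Conversely, {b, c, d, e} is a clique of size 4, and the vertices of any clique must share a bag in every tree decomposition; so some bag has ≥ 4 vertices and tw(G) ≥ 3. The upper and lower bounds meet at 3, so that is the treewidth.

Treewidth 3.
One such decomposition:
Bags: B1 = {b, c, d, e}  B2 = {a, b, c, d}
Tree: B1–B2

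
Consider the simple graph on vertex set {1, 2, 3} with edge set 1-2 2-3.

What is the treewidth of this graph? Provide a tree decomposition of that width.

Treewidth 1.
One optimal decomposition is:
Bags: B1 = {2, 3}  B2 = {1, 2}
Tree: B1–B2

Every bag has size at most 2, so the width is 2 − 1 = 1 and tw(G) ≤ 1. G has an edge, so its treewidth is at least 1. Hence tw(G) = 1 exactly.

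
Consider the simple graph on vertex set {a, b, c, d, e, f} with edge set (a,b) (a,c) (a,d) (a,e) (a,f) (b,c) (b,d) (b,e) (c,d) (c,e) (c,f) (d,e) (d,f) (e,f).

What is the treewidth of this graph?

4

A width-4 tree decomposition is:
Bags: B1 = {a, c, d, e, f}  B2 = {a, b, c, d, e}
Tree: B1–B2
The largest bag has 5 vertices, giving width 4; this decomposition certifies tw(G) ≤ 4. Conversely, {a, c, d, e, f} is a clique of size 5, and the vertices of any clique must share a bag in every tree decomposition; so some bag has ≥ 5 vertices and tw(G) ≥ 4. The upper and lower bounds meet at 4, so that is the treewidth.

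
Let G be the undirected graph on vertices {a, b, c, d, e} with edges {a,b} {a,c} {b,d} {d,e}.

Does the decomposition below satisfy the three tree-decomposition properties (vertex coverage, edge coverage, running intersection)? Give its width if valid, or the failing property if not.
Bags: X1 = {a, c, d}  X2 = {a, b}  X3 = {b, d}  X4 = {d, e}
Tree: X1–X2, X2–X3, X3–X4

A tree decomposition must satisfy three properties: every vertex lies in some bag; for every edge, both endpoints lie together in some bag; and for every vertex, the bags containing it form a connected subtree. Here bags containing vertex d are not connected in the tree, so the decomposition is invalid.

No — bags containing vertex d are not connected in the tree.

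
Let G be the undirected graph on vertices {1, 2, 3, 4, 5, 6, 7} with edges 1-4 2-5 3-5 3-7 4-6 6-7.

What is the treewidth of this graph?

1

A width-1 tree decomposition is:
Bags: B1 = {3, 7}  B2 = {6, 7}  B3 = {4, 6}  B4 = {3, 5}  B5 = {2, 5}  B6 = {1, 4}
Tree: B1–B2, B2–B3, B1–B4, B4–B5, B3–B6
Each bag holds 2 vertices, so the decomposition has width 1, which upper-bounds the treewidth. Any graph with an edge has treewidth ≥ 1, and G has the edge 7–3. Combining the bounds, tw(G) = 1.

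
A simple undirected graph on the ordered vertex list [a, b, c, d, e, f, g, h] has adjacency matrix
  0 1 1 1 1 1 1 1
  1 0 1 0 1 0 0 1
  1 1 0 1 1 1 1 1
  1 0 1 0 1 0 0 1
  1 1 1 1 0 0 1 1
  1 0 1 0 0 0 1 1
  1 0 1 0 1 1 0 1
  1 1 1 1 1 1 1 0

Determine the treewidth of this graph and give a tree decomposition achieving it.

Every bag has size at most 5, so the width is 5 − 1 = 4 and tw(G) ≤ 4. For the lower bound, the 5 vertices {a, c, d, e, h} are pairwise adjacent, and any tree decomposition puts a clique entirely inside one bag — forcing width ≥ 4. Combining the bounds, tw(G) = 4.

Treewidth 4.
Bags: B1 = {a, c, e, g, h}  B2 = {a, c, f, g, h}  B3 = {a, b, c, e, h}  B4 = {a, c, d, e, h}
Tree: B1–B2, B1–B3, B3–B4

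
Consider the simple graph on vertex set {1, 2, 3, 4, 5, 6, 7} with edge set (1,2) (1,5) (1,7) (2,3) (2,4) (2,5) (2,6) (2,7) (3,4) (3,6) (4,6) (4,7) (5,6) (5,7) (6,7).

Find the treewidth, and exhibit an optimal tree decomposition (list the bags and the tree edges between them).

Every bag has size at most 4, so the width is 4 − 1 = 3 and tw(G) ≤ 3. Conversely, {1, 2, 5, 7} is a clique of size 4, and the vertices of any clique must share a bag in every tree decomposition; so some bag has ≥ 4 vertices and tw(G) ≥ 3. Hence tw(G) = 3 exactly.

Treewidth 3.
One such decomposition:
Bags: B1 = {2, 4, 6, 7}  B2 = {2, 5, 6, 7}  B3 = {2, 3, 4, 6}  B4 = {1, 2, 5, 7}
Tree: B1–B2, B1–B3, B2–B4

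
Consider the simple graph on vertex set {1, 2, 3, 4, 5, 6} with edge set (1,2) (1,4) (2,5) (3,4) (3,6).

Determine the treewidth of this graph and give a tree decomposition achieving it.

Treewidth 1.
One such decomposition:
Bags: B1 = {3, 6}  B2 = {3, 4}  B3 = {1, 4}  B4 = {1, 2}  B5 = {2, 5}
Tree: B1–B2, B2–B3, B3–B4, B4–B5

Each bag holds 2 vertices, so the decomposition has width 1, which upper-bounds the treewidth. G has an edge, so its treewidth is at least 1. The upper and lower bounds meet at 1, so that is the treewidth.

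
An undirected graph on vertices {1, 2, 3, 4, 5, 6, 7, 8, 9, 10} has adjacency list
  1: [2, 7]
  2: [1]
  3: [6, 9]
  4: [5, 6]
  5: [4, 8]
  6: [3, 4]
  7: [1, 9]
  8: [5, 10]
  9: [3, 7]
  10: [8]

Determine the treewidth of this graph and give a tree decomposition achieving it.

Each bag holds 2 vertices, so the decomposition has width 1, which upper-bounds the treewidth. Since G has at least one edge (e.g. 2–1), it is not an edgeless graph, so tw(G) ≥ 1. Hence tw(G) = 1 exactly.

Treewidth 1.
Bags: B1 = {1, 2}  B2 = {1, 7}  B3 = {7, 9}  B4 = {3, 9}  B5 = {3, 6}  B6 = {4, 6}  B7 = {4, 5}  B8 = {5, 8}  B9 = {8, 10}
Tree: B1–B2, B2–B3, B3–B4, B4–B5, B5–B6, B6–B7, B7–B8, B8–B9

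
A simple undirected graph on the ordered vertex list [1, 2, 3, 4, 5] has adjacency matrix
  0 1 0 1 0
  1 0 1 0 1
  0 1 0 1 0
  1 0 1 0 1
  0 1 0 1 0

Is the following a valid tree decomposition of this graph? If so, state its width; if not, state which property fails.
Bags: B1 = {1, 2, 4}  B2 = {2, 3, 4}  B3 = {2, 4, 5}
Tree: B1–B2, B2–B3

Yes; width 2.

Every vertex of G appears in some bag (union = {1, 2, 3, 4, 5}); every edge is covered by a bag; and for each vertex v the set of bags containing v is connected in the bag tree. The decomposition is therefore valid. The largest bag has 3 vertices, so the width is 2.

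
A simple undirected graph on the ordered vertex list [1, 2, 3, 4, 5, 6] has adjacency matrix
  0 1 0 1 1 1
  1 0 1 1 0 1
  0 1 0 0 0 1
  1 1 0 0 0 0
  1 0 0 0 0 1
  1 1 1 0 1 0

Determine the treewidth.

A width-2 tree decomposition is:
Bags: B1 = {1, 2, 6}  B2 = {2, 3, 6}  B3 = {1, 5, 6}  B4 = {1, 2, 4}
Tree: B1–B2, B1–B3, B1–B4
Each bag holds 3 vertices, so the decomposition has width 2, which upper-bounds the treewidth. Conversely, {1, 2, 4} is a clique of size 3, and the vertices of any clique must share a bag in every tree decomposition; so some bag has ≥ 3 vertices and tw(G) ≥ 2. Therefore the treewidth is 2.

2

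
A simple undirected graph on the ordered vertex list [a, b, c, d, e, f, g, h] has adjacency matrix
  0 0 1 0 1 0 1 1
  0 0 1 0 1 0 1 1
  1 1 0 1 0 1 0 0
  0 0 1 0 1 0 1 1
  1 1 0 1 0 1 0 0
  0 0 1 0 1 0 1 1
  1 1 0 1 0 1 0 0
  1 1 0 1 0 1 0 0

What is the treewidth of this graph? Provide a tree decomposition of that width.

Treewidth 4.
One optimal decomposition is:
Bags: B1 = {b, c, e, g, h}  B2 = {c, d, e, g, h}  B3 = {a, c, e, g, h}  B4 = {c, e, f, g, h}
Tree: B1–B2, B2–B3, B3–B4

Every bag has size at most 5, so the width is 5 − 1 = 4 and tw(G) ≤ 4. For the lower bound: the 5 vertex sets {b,g}, {c,d}, {a,h}, {e}, {f} are disjoint, each induces a connected subgraph, and every pair is joined by at least one edge of G. Contracting each set to a single vertex therefore yields K_{5} as a minor, and since treewidth is minor-monotone, tw(G) ≥ tw(K_{5}) = 4. Hence tw(G) = 4 exactly.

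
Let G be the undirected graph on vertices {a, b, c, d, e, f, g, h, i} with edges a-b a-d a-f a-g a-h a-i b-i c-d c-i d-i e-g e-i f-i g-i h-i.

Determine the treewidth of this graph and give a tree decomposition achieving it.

Each bag holds 3 vertices, so the decomposition has width 2, which upper-bounds the treewidth. Conversely, {e, g, i} is a clique of size 3, and the vertices of any clique must share a bag in every tree decomposition; so some bag has ≥ 3 vertices and tw(G) ≥ 2. Combining the bounds, tw(G) = 2.

Treewidth 2.
One such decomposition:
Bags: B1 = {a, g, i}  B2 = {a, d, i}  B3 = {a, h, i}  B4 = {e, g, i}  B5 = {c, d, i}  B6 = {a, f, i}  B7 = {a, b, i}
Tree: B1–B2, B2–B3, B1–B4, B2–B5, B2–B6, B1–B7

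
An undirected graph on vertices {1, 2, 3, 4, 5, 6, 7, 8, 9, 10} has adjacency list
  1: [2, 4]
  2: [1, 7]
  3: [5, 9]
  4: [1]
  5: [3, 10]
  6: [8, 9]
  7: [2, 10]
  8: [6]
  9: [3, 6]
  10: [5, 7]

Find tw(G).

A width-1 tree decomposition is:
Bags: B1 = {1, 4}  B2 = {1, 2}  B3 = {2, 7}  B4 = {7, 10}  B5 = {5, 10}  B6 = {3, 5}  B7 = {3, 9}  B8 = {6, 9}  B9 = {6, 8}
Tree: B1–B2, B2–B3, B3–B4, B4–B5, B5–B6, B6–B7, B7–B8, B8–B9
The largest bag has 2 vertices, giving width 1; this decomposition certifies tw(G) ≤ 1. Since G has at least one edge (e.g. 4–1), it is not an edgeless graph, so tw(G) ≥ 1. The upper and lower bounds meet at 1, so that is the treewidth.

1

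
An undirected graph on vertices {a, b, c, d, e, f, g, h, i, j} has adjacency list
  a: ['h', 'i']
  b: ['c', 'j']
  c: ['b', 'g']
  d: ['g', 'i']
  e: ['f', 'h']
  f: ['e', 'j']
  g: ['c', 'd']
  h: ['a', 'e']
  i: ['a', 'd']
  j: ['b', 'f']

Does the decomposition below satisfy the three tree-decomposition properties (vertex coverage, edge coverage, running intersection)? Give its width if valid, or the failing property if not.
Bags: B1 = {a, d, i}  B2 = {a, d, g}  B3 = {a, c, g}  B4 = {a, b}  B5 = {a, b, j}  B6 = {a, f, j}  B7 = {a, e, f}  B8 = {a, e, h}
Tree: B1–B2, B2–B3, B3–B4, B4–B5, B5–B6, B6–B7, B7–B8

No — edge (c,b) lies in no bag.

A tree decomposition must satisfy three properties: every vertex lies in some bag; for every edge, both endpoints lie together in some bag; and for every vertex, the bags containing it form a connected subtree. Here edge (c,b) lies in no bag, so the decomposition is invalid.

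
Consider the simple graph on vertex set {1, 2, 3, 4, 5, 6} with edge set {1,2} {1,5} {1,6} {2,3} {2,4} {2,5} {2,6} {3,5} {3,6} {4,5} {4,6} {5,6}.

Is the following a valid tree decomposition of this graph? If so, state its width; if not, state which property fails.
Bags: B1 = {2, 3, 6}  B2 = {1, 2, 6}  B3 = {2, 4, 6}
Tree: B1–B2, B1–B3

No — vertex 5 appears in no bag.

A tree decomposition must satisfy three properties: every vertex lies in some bag; for every edge, both endpoints lie together in some bag; and for every vertex, the bags containing it form a connected subtree. Here vertex 5 appears in no bag, so the decomposition is invalid.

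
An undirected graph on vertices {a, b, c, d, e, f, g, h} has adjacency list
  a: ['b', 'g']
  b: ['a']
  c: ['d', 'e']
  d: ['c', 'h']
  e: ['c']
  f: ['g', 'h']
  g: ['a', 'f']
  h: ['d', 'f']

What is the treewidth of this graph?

1

A width-1 tree decomposition is:
Bags: B1 = {c, e}  B2 = {c, d}  B3 = {d, h}  B4 = {f, h}  B5 = {f, g}  B6 = {a, g}  B7 = {a, b}
Tree: B1–B2, B2–B3, B3–B4, B4–B5, B5–B6, B6–B7
Each bag holds 2 vertices, so the decomposition has width 1, which upper-bounds the treewidth. Any graph with an edge has treewidth ≥ 1, and G has the edge e–c. Combining the bounds, tw(G) = 1.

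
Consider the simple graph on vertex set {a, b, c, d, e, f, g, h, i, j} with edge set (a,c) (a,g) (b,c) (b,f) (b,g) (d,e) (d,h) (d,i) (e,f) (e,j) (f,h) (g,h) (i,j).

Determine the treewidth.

2

A width-2 tree decomposition is:
Bags: B1 = {a, b, c}  B2 = {a, b, g}  B3 = {b, f, g}  B4 = {f, g, h}  B5 = {e, f, h}  B6 = {d, e, h}  B7 = {d, e, j}  B8 = {d, i, j}
Tree: B1–B2, B2–B3, B3–B4, B4–B5, B5–B6, B6–B7, B7–B8
Each bag holds 3 vertices, so the decomposition has width 2, which upper-bounds the treewidth. Since c–a–g–b–c is a cycle in G, G is not acyclic. Forests are exactly the graphs of treewidth ≤ 1, so tw(G) ≥ 2. Therefore the treewidth is 2.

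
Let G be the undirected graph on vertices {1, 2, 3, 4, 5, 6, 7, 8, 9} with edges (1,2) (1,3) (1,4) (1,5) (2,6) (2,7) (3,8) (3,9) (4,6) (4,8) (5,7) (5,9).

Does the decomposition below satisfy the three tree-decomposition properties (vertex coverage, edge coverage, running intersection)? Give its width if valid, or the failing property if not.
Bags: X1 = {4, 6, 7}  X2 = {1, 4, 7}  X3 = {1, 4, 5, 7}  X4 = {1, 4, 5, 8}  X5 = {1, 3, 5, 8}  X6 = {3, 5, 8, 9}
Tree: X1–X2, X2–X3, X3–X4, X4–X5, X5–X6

No — vertex 2 appears in no bag.

A tree decomposition must satisfy three properties: every vertex lies in some bag; for every edge, both endpoints lie together in some bag; and for every vertex, the bags containing it form a connected subtree. Here vertex 2 appears in no bag, so the decomposition is invalid.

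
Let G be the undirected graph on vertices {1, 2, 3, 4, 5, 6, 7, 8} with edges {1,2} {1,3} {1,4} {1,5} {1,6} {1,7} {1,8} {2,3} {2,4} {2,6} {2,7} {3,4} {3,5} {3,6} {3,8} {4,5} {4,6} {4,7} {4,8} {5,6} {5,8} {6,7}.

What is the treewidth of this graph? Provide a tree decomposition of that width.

Every bag has size at most 5, so the width is 5 − 1 = 4 and tw(G) ≤ 4. On the other hand G contains the 5-clique {1, 2, 3, 4, 6}. A clique must lie in a single bag of any decomposition, so no decomposition can have width below 4. The upper and lower bounds meet at 4, so that is the treewidth.

Treewidth 4.
One such decomposition:
Bags: B1 = {1, 3, 4, 5, 8}  B2 = {1, 3, 4, 5, 6}  B3 = {1, 2, 3, 4, 6}  B4 = {1, 2, 4, 6, 7}
Tree: B1–B2, B2–B3, B3–B4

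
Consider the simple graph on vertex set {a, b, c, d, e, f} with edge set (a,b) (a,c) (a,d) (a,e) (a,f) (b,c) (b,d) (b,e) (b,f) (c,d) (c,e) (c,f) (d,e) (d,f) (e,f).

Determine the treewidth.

A width-5 tree decomposition is:
Bags: B1 = {a, b, c, d, e, f}
Tree: (single bag)
With just one bag of size 6, the width is 6 − 1 = 5, so tw(G) ≤ 5. On the other hand G contains the 6-clique {a, b, c, d, e, f}. A clique must lie in a single bag of any decomposition, so no decomposition can have width below 5. The upper and lower bounds meet at 5, so that is the treewidth.

5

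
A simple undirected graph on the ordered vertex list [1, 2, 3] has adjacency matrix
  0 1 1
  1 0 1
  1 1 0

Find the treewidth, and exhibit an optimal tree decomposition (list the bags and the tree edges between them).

With just one bag of size 3, the width is 3 − 1 = 2, so tw(G) ≤ 2. On the other hand G contains the 3-clique {1, 2, 3}. A clique must lie in a single bag of any decomposition, so no decomposition can have width below 2. The upper and lower bounds meet at 2, so that is the treewidth.

Treewidth 2.
One such decomposition:
Bags: B1 = {1, 2, 3}
Tree: (single bag)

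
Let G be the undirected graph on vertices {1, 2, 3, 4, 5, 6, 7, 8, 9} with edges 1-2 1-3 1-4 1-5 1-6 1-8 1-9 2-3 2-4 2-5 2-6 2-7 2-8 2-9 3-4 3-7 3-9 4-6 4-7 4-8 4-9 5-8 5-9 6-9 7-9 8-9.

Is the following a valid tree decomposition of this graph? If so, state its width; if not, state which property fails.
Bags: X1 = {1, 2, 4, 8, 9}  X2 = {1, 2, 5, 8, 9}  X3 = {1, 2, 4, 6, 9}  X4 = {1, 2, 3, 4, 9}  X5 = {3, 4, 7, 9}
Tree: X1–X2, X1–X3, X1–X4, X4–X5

No — edge (2,7) lies in no bag.

A tree decomposition must satisfy three properties: every vertex lies in some bag; for every edge, both endpoints lie together in some bag; and for every vertex, the bags containing it form a connected subtree. Here edge (2,7) lies in no bag, so the decomposition is invalid.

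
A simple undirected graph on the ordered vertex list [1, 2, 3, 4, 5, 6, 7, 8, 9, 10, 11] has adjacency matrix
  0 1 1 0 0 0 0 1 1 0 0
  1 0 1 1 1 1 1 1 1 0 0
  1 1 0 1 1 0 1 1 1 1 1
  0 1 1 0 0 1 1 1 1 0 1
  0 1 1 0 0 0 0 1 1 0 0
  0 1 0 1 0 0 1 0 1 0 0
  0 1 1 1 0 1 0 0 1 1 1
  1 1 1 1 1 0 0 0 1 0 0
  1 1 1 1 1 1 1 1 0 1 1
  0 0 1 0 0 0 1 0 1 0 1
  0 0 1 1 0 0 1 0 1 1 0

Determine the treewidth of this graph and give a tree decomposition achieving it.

Every bag has size at most 5, so the width is 5 − 1 = 4 and tw(G) ≤ 4. For the lower bound, the 5 vertices {3, 7, 9, 10, 11} are pairwise adjacent, and any tree decomposition puts a clique entirely inside one bag — forcing width ≥ 4. Combining the bounds, tw(G) = 4.

Treewidth 4.
Bags: B1 = {3, 4, 7, 9, 11}  B2 = {2, 3, 4, 7, 9}  B3 = {2, 3, 4, 8, 9}  B4 = {1, 2, 3, 8, 9}  B5 = {2, 3, 5, 8, 9}  B6 = {2, 4, 6, 7, 9}  B7 = {3, 7, 9, 10, 11}
Tree: B1–B2, B2–B3, B3–B4, B3–B5, B2–B6, B1–B7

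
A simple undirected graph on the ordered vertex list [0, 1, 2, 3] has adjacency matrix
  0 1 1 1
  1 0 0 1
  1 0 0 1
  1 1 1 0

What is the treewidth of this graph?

A width-2 tree decomposition is:
Bags: B1 = {0, 2, 3}  B2 = {0, 1, 3}
Tree: B1–B2
The largest bag has 3 vertices, giving width 2; this decomposition certifies tw(G) ≤ 2. Conversely, {0, 1, 3} is a clique of size 3, and the vertices of any clique must share a bag in every tree decomposition; so some bag has ≥ 3 vertices and tw(G) ≥ 2. The upper and lower bounds meet at 2, so that is the treewidth.

2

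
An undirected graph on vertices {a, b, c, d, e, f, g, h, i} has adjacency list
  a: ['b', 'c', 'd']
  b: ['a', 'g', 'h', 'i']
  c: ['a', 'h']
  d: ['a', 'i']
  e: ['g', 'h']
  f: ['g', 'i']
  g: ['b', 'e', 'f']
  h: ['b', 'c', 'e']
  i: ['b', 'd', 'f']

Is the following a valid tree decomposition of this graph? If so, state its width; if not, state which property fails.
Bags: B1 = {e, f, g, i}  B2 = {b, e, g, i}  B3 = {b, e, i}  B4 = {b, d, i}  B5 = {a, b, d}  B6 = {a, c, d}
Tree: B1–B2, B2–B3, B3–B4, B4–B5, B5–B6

A tree decomposition must satisfy three properties: every vertex lies in some bag; for every edge, both endpoints lie together in some bag; and for every vertex, the bags containing it form a connected subtree. Here vertex h appears in no bag, so the decomposition is invalid.

No — vertex h appears in no bag.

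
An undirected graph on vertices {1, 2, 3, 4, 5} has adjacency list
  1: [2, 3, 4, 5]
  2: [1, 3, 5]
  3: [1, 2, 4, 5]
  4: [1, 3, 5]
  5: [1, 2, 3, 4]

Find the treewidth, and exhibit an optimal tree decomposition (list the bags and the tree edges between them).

Every bag has size at most 4, so the width is 4 − 1 = 3 and tw(G) ≤ 3. Conversely, {1, 2, 3, 5} is a clique of size 4, and the vertices of any clique must share a bag in every tree decomposition; so some bag has ≥ 4 vertices and tw(G) ≥ 3. Hence tw(G) = 3 exactly.

Treewidth 3.
One such decomposition:
Bags: B1 = {1, 2, 3, 5}  B2 = {1, 3, 4, 5}
Tree: B1–B2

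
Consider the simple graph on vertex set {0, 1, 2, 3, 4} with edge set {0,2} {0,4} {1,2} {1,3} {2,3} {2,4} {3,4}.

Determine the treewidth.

2

A width-2 tree decomposition is:
Bags: B1 = {0, 2, 4}  B2 = {2, 3, 4}  B3 = {1, 2, 3}
Tree: B1–B2, B2–B3
Each bag holds 3 vertices, so the decomposition has width 2, which upper-bounds the treewidth. Conversely, {0, 2, 4} is a clique of size 3, and the vertices of any clique must share a bag in every tree decomposition; so some bag has ≥ 3 vertices and tw(G) ≥ 2. The upper and lower bounds meet at 2, so that is the treewidth.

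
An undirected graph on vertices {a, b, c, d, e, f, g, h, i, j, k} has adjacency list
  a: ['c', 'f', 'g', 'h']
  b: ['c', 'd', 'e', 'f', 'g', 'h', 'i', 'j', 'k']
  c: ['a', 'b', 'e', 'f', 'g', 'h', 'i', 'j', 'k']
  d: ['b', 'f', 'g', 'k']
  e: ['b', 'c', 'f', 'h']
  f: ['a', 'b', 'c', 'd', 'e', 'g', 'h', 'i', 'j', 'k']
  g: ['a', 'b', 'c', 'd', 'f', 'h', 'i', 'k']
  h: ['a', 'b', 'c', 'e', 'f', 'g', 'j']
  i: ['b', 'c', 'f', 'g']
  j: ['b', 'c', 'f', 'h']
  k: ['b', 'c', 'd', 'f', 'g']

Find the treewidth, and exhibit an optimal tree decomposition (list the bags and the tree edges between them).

Treewidth 4.
One such decomposition:
Bags: B1 = {b, c, e, f, h}  B2 = {b, c, f, h, j}  B3 = {b, c, f, g, h}  B4 = {b, c, f, g, k}  B5 = {b, d, f, g, k}  B6 = {a, c, f, g, h}  B7 = {b, c, f, g, i}
Tree: B1–B2, B2–B3, B3–B4, B4–B5, B3–B6, B3–B7

Each bag holds 5 vertices, so the decomposition has width 4, which upper-bounds the treewidth. For the lower bound, the 5 vertices {a, c, f, g, h} are pairwise adjacent, and any tree decomposition puts a clique entirely inside one bag — forcing width ≥ 4. Therefore the treewidth is 4.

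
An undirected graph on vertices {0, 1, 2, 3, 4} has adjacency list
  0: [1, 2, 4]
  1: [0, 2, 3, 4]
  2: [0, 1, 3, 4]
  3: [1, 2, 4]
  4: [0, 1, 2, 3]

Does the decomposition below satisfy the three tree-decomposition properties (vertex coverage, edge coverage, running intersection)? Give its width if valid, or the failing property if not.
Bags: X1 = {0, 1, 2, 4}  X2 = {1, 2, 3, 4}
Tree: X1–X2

Every vertex of G appears in some bag (union = {0, 1, 2, 3, 4}); every edge is covered by a bag; and for each vertex v the set of bags containing v is connected in the bag tree. The decomposition is therefore valid. The largest bag has 4 vertices, so the width is 3.

Yes; width 3.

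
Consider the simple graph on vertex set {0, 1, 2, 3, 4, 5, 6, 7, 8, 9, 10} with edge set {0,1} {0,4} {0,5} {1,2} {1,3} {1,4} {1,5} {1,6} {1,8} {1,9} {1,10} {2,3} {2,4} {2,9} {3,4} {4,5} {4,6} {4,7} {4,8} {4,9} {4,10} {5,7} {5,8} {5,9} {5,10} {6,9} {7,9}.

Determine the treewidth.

3

A width-3 tree decomposition is:
Bags: B1 = {1, 4, 5, 10}  B2 = {1, 4, 5, 9}  B3 = {1, 4, 5, 8}  B4 = {1, 2, 4, 9}  B5 = {1, 4, 6, 9}  B6 = {4, 5, 7, 9}  B7 = {0, 1, 4, 5}  B8 = {1, 2, 3, 4}
Tree: B1–B2, B1–B3, B2–B4, B4–B5, B2–B6, B2–B7, B4–B8
Every bag has size at most 4, so the width is 4 − 1 = 3 and tw(G) ≤ 3. Conversely, {1, 2, 4, 9} is a clique of size 4, and the vertices of any clique must share a bag in every tree decomposition; so some bag has ≥ 4 vertices and tw(G) ≥ 3. Therefore the treewidth is 3.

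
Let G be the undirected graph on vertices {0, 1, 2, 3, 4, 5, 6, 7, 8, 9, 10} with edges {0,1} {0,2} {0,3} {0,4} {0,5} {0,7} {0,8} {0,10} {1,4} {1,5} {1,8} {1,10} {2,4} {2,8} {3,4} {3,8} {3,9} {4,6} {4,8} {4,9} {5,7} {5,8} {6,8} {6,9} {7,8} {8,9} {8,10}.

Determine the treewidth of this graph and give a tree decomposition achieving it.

Treewidth 3.
Bags: B1 = {0, 1, 4, 8}  B2 = {0, 2, 4, 8}  B3 = {0, 3, 4, 8}  B4 = {0, 1, 5, 8}  B5 = {0, 1, 8, 10}  B6 = {3, 4, 8, 9}  B7 = {0, 5, 7, 8}  B8 = {4, 6, 8, 9}
Tree: B1–B2, B2–B3, B1–B4, B4–B5, B3–B6, B4–B7, B6–B8

Every bag has size at most 4, so the width is 4 − 1 = 3 and tw(G) ≤ 3. On the other hand G contains the 4-clique {0, 1, 8, 10}. A clique must lie in a single bag of any decomposition, so no decomposition can have width below 3. Combining the bounds, tw(G) = 3.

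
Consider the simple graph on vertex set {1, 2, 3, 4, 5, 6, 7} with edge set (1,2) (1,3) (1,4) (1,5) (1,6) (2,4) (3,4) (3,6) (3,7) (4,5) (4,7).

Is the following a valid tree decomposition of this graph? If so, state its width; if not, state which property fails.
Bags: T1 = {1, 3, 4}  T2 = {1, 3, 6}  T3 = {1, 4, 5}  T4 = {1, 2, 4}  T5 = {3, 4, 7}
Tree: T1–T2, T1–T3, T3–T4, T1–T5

Every vertex of G appears in some bag (union = {1, 2, 3, 4, 5, 6, 7}); every edge is covered by a bag; and for each vertex v the set of bags containing v is connected in the bag tree. The decomposition is therefore valid. The largest bag has 3 vertices, so the width is 2.

Yes; width 2.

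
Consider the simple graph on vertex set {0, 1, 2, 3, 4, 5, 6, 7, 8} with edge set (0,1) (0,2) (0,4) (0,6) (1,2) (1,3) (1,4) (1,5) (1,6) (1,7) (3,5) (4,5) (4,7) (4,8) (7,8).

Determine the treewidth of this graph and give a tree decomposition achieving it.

Each bag holds 3 vertices, so the decomposition has width 2, which upper-bounds the treewidth. On the other hand G contains the 3-clique {4, 7, 8}. A clique must lie in a single bag of any decomposition, so no decomposition can have width below 2. Combining the bounds, tw(G) = 2.

Treewidth 2.
One optimal decomposition is:
Bags: B1 = {1, 4, 7}  B2 = {1, 4, 5}  B3 = {0, 1, 4}  B4 = {1, 3, 5}  B5 = {0, 1, 6}  B6 = {4, 7, 8}  B7 = {0, 1, 2}
Tree: B1–B2, B1–B3, B2–B4, B3–B5, B1–B6, B5–B7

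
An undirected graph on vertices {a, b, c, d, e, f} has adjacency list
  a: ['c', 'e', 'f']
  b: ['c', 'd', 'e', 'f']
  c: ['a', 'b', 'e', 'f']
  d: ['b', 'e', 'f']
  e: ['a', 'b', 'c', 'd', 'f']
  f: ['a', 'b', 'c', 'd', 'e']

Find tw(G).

3

A width-3 tree decomposition is:
Bags: B1 = {b, c, e, f}  B2 = {b, d, e, f}  B3 = {a, c, e, f}
Tree: B1–B2, B1–B3
The largest bag has 4 vertices, giving width 3; this decomposition certifies tw(G) ≤ 3. Conversely, {b, d, e, f} is a clique of size 4, and the vertices of any clique must share a bag in every tree decomposition; so some bag has ≥ 4 vertices and tw(G) ≥ 3. Combining the bounds, tw(G) = 3.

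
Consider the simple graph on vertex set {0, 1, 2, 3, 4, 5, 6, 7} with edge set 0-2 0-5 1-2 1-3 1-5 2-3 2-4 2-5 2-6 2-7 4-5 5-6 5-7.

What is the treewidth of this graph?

2

A width-2 tree decomposition is:
Bags: B1 = {0, 2, 5}  B2 = {1, 2, 5}  B3 = {2, 5, 6}  B4 = {2, 4, 5}  B5 = {1, 2, 3}  B6 = {2, 5, 7}
Tree: B1–B2, B1–B3, B2–B4, B2–B5, B3–B6
Each bag holds 3 vertices, so the decomposition has width 2, which upper-bounds the treewidth. On the other hand G contains the 3-clique {1, 2, 3}. A clique must lie in a single bag of any decomposition, so no decomposition can have width below 2. Combining the bounds, tw(G) = 2.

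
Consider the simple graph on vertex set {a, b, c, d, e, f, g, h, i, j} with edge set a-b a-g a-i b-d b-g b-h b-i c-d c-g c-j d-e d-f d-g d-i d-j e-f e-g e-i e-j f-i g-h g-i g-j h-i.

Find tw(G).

3

A width-3 tree decomposition is:
Bags: B1 = {d, e, g, j}  B2 = {c, d, g, j}  B3 = {d, e, g, i}  B4 = {b, d, g, i}  B5 = {d, e, f, i}  B6 = {b, g, h, i}  B7 = {a, b, g, i}
Tree: B1–B2, B1–B3, B3–B4, B3–B5, B4–B6, B6–B7
Each bag holds 4 vertices, so the decomposition has width 3, which upper-bounds the treewidth. For the lower bound, the 4 vertices {d, e, g, j} are pairwise adjacent, and any tree decomposition puts a clique entirely inside one bag — forcing width ≥ 3. Combining the bounds, tw(G) = 3.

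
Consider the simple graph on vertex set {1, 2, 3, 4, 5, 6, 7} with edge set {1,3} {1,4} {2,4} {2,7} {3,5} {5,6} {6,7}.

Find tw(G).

A width-2 tree decomposition is:
Bags: B1 = {1, 3, 5}  B2 = {1, 5, 6}  B3 = {1, 6, 7}  B4 = {1, 2, 7}  B5 = {1, 2, 4}
Tree: B1–B2, B2–B3, B3–B4, B4–B5
The largest bag has 3 vertices, giving width 2; this decomposition certifies tw(G) ≤ 2. For the lower bound, G contains the cycle 1–3–5–6–7–2–4–1, so G is not a forest; only forests have treewidth ≤ 1, hence tw(G) ≥ 2. Therefore the treewidth is 2.

2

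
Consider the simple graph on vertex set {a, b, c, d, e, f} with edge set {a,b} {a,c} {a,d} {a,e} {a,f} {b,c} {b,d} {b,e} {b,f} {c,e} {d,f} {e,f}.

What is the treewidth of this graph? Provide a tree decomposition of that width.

Every bag has size at most 4, so the width is 4 − 1 = 3 and tw(G) ≤ 3. For the lower bound, the 4 vertices {a, b, d, f} are pairwise adjacent, and any tree decomposition puts a clique entirely inside one bag — forcing width ≥ 3. Therefore the treewidth is 3.

Treewidth 3.
Bags: B1 = {a, b, c, e}  B2 = {a, b, e, f}  B3 = {a, b, d, f}
Tree: B1–B2, B2–B3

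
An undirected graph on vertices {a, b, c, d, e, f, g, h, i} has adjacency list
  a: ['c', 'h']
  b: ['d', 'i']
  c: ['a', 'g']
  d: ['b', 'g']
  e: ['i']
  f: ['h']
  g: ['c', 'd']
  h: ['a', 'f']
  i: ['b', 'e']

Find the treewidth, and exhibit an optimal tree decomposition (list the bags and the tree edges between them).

Treewidth 1.
Bags: B1 = {e, i}  B2 = {b, i}  B3 = {b, d}  B4 = {d, g}  B5 = {c, g}  B6 = {a, c}  B7 = {a, h}  B8 = {f, h}
Tree: B1–B2, B2–B3, B3–B4, B4–B5, B5–B6, B6–B7, B7–B8

Every bag has size at most 2, so the width is 2 − 1 = 1 and tw(G) ≤ 1. Since G has at least one edge (e.g. e–i), it is not an edgeless graph, so tw(G) ≥ 1. Combining the bounds, tw(G) = 1.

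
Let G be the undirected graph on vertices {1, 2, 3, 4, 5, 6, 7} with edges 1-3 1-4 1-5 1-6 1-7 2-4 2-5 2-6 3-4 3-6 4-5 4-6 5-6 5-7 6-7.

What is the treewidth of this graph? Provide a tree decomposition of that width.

The largest bag has 4 vertices, giving width 3; this decomposition certifies tw(G) ≤ 3. Conversely, {1, 3, 4, 6} is a clique of size 4, and the vertices of any clique must share a bag in every tree decomposition; so some bag has ≥ 4 vertices and tw(G) ≥ 3. Hence tw(G) = 3 exactly.

Treewidth 3.
One such decomposition:
Bags: B1 = {1, 4, 5, 6}  B2 = {2, 4, 5, 6}  B3 = {1, 3, 4, 6}  B4 = {1, 5, 6, 7}
Tree: B1–B2, B1–B3, B1–B4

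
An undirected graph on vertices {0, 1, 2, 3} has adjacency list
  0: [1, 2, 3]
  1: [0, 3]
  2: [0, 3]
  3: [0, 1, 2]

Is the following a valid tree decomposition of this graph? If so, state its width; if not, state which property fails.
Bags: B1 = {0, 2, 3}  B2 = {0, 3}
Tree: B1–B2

A tree decomposition must satisfy three properties: every vertex lies in some bag; for every edge, both endpoints lie together in some bag; and for every vertex, the bags containing it form a connected subtree. Here vertex 1 appears in no bag, so the decomposition is invalid.

No — vertex 1 appears in no bag.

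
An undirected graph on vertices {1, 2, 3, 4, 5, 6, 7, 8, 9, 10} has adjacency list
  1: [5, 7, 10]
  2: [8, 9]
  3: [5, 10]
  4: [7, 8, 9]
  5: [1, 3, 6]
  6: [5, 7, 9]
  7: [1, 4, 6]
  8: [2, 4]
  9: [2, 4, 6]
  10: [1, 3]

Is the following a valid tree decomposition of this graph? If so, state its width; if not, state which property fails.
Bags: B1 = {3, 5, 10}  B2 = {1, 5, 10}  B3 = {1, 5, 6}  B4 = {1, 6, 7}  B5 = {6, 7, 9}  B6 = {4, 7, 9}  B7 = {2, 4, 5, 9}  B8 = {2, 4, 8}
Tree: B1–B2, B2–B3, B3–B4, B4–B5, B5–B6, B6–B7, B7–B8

No — bags containing vertex 5 are not connected in the tree.

A tree decomposition must satisfy three properties: every vertex lies in some bag; for every edge, both endpoints lie together in some bag; and for every vertex, the bags containing it form a connected subtree. Here bags containing vertex 5 are not connected in the tree, so the decomposition is invalid.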